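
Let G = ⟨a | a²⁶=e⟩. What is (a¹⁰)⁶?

Compute successive powers of (a¹⁰), reducing at each step:
  (a¹⁰)²: (a¹⁰) · a¹⁰ = a²⁰
  (a¹⁰)³: (a²⁰) · a¹⁰ = a⁴
  (a¹⁰)⁴: (a⁴) · a¹⁰ = a¹⁴
  (a¹⁰)⁵: (a¹⁴) · a¹⁰ = a²⁴
  (a¹⁰)⁶: (a²⁴) · a¹⁰ = a⁸

Answer: a⁸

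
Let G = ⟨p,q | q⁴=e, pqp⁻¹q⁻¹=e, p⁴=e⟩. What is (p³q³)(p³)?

Compute (p³q³) · (p³) by multiplying left to right and reducing via the relations at each step:
  (p³q³) · p³ = p²q³

Answer: p²q³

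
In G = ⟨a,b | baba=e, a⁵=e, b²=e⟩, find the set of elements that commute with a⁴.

⟨a⁴⟩ ⊆ C_G(a⁴) since powers of a⁴ commute with a⁴; so |C_G(a⁴)| ≥ |⟨a⁴⟩| = 5.
By orbit–stabilizer, |C_G(a⁴)| = |G| / |conj. class of a⁴| = 10 / 2 = 5.
The 5 elements commuting with a⁴ are {e, a, a², a³, a⁴}.

Answer: {e, a, a², a³, a⁴}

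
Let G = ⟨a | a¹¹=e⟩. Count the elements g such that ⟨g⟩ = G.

G is cyclic of order 11. An element generates G iff its order is 11, and a cyclic group of order 11 has exactly φ(11) = 10 such elements.

Answer: 10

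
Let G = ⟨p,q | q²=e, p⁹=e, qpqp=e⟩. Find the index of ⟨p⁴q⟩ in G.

First find ord(p⁴q) by computing successive powers:
  (p⁴q)¹ = p⁴q, (p⁴q)² = e.
So |⟨p⁴q⟩| = ord(p⁴q) = 2. With |G| = 18, by Lagrange [G : ⟨p⁴q⟩] = 18/2 = 9.

Answer: 9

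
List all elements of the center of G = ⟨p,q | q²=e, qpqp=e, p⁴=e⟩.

An element z ∈ Z(G) iff z commutes with every generator.
For example p² is central: (p²)·p = p³ = p·(p²); (p²)·q = p²q = q·(p²).
Whereas p ∉ Z(G) since p·q = pq ≠ p³q = q·p.
Checking each of the 8 elements this way gives Z(G) = {e, p²}, of order 2.

Answer: {e, p²}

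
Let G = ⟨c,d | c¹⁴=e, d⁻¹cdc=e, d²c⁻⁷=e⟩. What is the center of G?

An element z ∈ Z(G) iff z commutes with every generator.
For example c⁷ is central: (c⁷)·c = c⁸ = c·(c⁷); (c⁷)·d = d⁻¹ = d·(c⁷).
Whereas c ∉ Z(G) since c·d = cd ≠ c⁶d⁻¹ = d·c.
Checking each of the 28 elements this way gives Z(G) = {e, c⁷}, of order 2.

Answer: {e, c⁷}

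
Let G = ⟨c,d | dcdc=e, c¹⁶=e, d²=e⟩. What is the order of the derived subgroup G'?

G' = [G, G] is generated by all commutators. The generator-pair commutators are: [c, d] = c².
The subgroup they normally generate is {e, c², c⁴, c⁶, c⁸, c¹⁰, c¹², c¹⁴}, of order 8.
Check: |G/G'| = 32/8 = 4 is the order of the abelianisation.

Answer: 8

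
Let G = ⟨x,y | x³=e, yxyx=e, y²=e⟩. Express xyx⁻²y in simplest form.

Multiply left to right, reducing at each step:
  x · y = xy
  (xy) · x⁻² = y
  y · y = e

Answer: e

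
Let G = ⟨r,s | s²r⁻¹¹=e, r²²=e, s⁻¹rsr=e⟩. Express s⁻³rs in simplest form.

Multiply left to right, reducing at each step:
  s · r = r¹⁰s⁻¹
  (r¹⁰s⁻¹) · s = r¹⁰

Answer: r¹⁰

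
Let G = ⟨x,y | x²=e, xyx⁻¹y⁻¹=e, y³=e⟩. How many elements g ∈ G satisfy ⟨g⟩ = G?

G is cyclic of order 6. An element generates G iff its order is 6, and a cyclic group of order 6 has exactly φ(6) = 2 such elements.

Answer: 2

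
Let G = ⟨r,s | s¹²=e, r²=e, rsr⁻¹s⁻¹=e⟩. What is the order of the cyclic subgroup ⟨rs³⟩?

|⟨rs³⟩| equals the order of rs³. Compute successive powers until reaching e:
  (rs³)¹ = rs³, (rs³)² = s⁶, (rs³)³ = rs⁹, (rs³)⁴ = e.
The smallest positive k with (rs³)ᵏ = e is 4, so |⟨rs³⟩| = 4.

Answer: 4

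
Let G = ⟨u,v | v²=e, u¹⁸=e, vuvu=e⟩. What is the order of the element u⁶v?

Compute successive powers until reaching e:
  (u⁶v)¹ = u⁶v, (u⁶v)² = e.
The smallest positive k with (u⁶v)ᵏ = e is 2.

Answer: 2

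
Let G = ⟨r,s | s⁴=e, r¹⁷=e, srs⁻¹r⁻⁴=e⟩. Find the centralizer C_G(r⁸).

⟨r⁸⟩ ⊆ C_G(r⁸) since powers of r⁸ commute with r⁸; so |C_G(r⁸)| ≥ |⟨r⁸⟩| = 17.
By orbit–stabilizer, |C_G(r⁸)| = |G| / |conj. class of r⁸| = 68 / 4 = 17.
The 17 elements commuting with r⁸ are {e, r, r², r³, r⁴, r⁵, r⁶, r⁷, r⁸, r⁹, r¹⁰, r¹¹, r¹², r¹³, r¹⁴, r¹⁵, r¹⁶}.

Answer: {e, r, r², r³, r⁴, r⁵, r⁶, r⁷, r⁸, r⁹, r¹⁰, r¹¹, r¹², r¹³, r¹⁴, r¹⁵, r¹⁶}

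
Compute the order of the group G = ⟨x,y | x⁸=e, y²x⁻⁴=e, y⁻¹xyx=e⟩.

Enumerate words in the generators, reducing via the relations: the distinct elements are
  {e, x, y, xy, x², x³, x⁴, x⁵, x⁶, x⁷, x²y, x³y, y⁻¹, xy⁻¹, x²y⁻¹, x³y⁻¹}.
No further products give new elements, so |G| = 16.

Answer: 16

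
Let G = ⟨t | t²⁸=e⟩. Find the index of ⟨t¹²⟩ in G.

First find ord(t¹²) by computing successive powers:
  (t¹²)¹ = t¹², (t¹²)² = t²⁴, (t¹²)³ = t⁸, (t¹²)⁴ = t²⁰, (t¹²)⁵ = t⁴, (t¹²)⁶ = t¹⁶, (t¹²)⁷ = e.
So |⟨t¹²⟩| = ord(t¹²) = 7. With |G| = 28, by Lagrange [G : ⟨t¹²⟩] = 28/7 = 4.

Answer: 4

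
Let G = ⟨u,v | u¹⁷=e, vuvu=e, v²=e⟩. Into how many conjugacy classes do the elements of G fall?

The conjugacy classes (representative and size) are:
  [e] (size 1), [u¹⁶] (size 2), [u²] (size 2), [u³] (size 2), [u¹³] (size 2), [u¹²] (size 2), [u⁶] (size 2), [u¹⁰] (size 2), [u⁹] (size 2), [u⁷v] (size 17).
Class equation: 1 + 2 + 2 + 2 + 2 + 2 + 2 + 2 + 2 + 17 = 34 = |G|. So G has 10 conjugacy classes.

Answer: 10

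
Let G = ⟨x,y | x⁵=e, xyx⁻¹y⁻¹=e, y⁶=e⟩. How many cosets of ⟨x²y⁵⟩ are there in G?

First find ord(x²y⁵) by computing successive powers:
  (x²y⁵)¹ = x²y⁵, (x²y⁵)² = x⁴y⁴, (x²y⁵)³ = xy³, (x²y⁵)⁴ = x³y², (x²y⁵)⁵ = y, (x²y⁵)⁶ = x², (x²y⁵)⁷ = x⁴y⁵, (x²y⁵)⁸ = xy⁴, (x²y⁵)⁹ = x³y³, (x²y⁵)¹⁰ = y², (x²y⁵)¹¹ = x²y, (x²y⁵)¹² = x⁴, (x²y⁵)¹³ = xy⁵, (x²y⁵)¹⁴ = x³y⁴, (x²y⁵)¹⁵ = y³, (x²y⁵)¹⁶ = x²y², (x²y⁵)¹⁷ = x⁴y, (x²y⁵)¹⁸ = x, (x²y⁵)¹⁹ = x³y⁵, (x²y⁵)²⁰ = y⁴, (x²y⁵)²¹ = x²y³, (x²y⁵)²² = x⁴y², (x²y⁵)²³ = xy, (x²y⁵)²⁴ = x³, (x²y⁵)²⁵ = y⁵, (x²y⁵)²⁶ = x²y⁴, (x²y⁵)²⁷ = x⁴y³, (x²y⁵)²⁸ = xy², (x²y⁵)²⁹ = x³y, (x²y⁵)³⁰ = e.
So |⟨x²y⁵⟩| = ord(x²y⁵) = 30. With |G| = 30, by Lagrange [G : ⟨x²y⁵⟩] = 30/30 = 1.

Answer: 1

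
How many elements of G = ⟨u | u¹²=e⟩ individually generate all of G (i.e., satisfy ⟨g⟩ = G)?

G is cyclic of order 12. An element generates G iff its order is 12, and a cyclic group of order 12 has exactly φ(12) = 4 such elements.

Answer: 4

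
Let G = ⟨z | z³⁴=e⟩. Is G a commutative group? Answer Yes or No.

G has a single generator, so G is cyclic and hence abelian.

Answer: Yes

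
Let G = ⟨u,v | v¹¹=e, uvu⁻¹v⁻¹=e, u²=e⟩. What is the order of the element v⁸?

Compute successive powers until reaching e:
  (v⁸)¹ = v⁸, (v⁸)² = v⁵, (v⁸)³ = v², (v⁸)⁴ = v¹⁰, (v⁸)⁵ = v⁷, (v⁸)⁶ = v⁴, (v⁸)⁷ = v, (v⁸)⁸ = v⁹, (v⁸)⁹ = v⁶, (v⁸)¹⁰ = v³, (v⁸)¹¹ = e.
The smallest positive k with (v⁸)ᵏ = e is 11.

Answer: 11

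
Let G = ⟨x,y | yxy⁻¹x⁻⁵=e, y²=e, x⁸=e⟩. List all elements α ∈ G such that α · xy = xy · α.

⟨xy⟩ ⊆ C_G(xy) since powers of xy commute with xy; so |C_G(xy)| ≥ |⟨xy⟩| = 8.
By orbit–stabilizer, |C_G(xy)| = |G| / |conj. class of xy| = 16 / 2 = 8.
The 8 elements commuting with xy are {e, x², x⁴, x⁶, x⁵y, xy, x⁷y, x³y}.

Answer: {e, x², x⁴, x⁶, x⁵y, xy, x⁷y, x³y}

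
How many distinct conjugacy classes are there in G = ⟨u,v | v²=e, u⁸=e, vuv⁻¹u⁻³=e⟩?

The conjugacy classes (representative and size) are:
  [e] (size 1), [u³] (size 2), [u²] (size 2), [u⁴] (size 1), [u⁵] (size 2), [u⁴v] (size 4), [uv] (size 4).
Class equation: 1 + 2 + 2 + 1 + 2 + 4 + 4 = 16 = |G|. So G has 7 conjugacy classes.

Answer: 7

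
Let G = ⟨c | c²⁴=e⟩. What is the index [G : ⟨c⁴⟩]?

First find ord(c⁴) by computing successive powers:
  (c⁴)¹ = c⁴, (c⁴)² = c⁸, (c⁴)³ = c¹², (c⁴)⁴ = c¹⁶, (c⁴)⁵ = c²⁰, (c⁴)⁶ = e.
So |⟨c⁴⟩| = ord(c⁴) = 6. With |G| = 24, by Lagrange [G : ⟨c⁴⟩] = 24/6 = 4.

Answer: 4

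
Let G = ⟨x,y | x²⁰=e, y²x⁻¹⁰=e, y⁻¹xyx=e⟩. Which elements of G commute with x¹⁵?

⟨x¹⁵⟩ ⊆ C_G(x¹⁵) since powers of x¹⁵ commute with x¹⁵; so |C_G(x¹⁵)| ≥ |⟨x¹⁵⟩| = 4.
By orbit–stabilizer, |C_G(x¹⁵)| = |G| / |conj. class of x¹⁵| = 40 / 2 = 20.
The 20 elements commuting with x¹⁵ are {e, x, x², x³, x⁴, x⁵, x⁶, x⁷, x⁸, x⁹, x¹⁰, x¹¹, x¹², x¹³, x¹⁴, x¹⁵, x¹⁶, x¹⁷, x¹⁸, x¹⁹}.

Answer: {e, x, x², x³, x⁴, x⁵, x⁶, x⁷, x⁸, x⁹, x¹⁰, x¹¹, x¹², x¹³, x¹⁴, x¹⁵, x¹⁶, x¹⁷, x¹⁸, x¹⁹}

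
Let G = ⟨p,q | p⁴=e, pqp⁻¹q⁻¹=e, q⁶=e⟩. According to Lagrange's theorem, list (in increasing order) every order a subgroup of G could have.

|G| = 24 = 2³ · 3. By Lagrange's theorem the order of any subgroup divides 24; the divisors of 24 are 1, 2, 3, 4, 6, 8, 12, 24.

Answer: 1, 2, 3, 4, 6, 8, 12, 24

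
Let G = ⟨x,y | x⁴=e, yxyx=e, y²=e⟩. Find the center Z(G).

An element z ∈ Z(G) iff z commutes with every generator.
For example x² is central: (x²)·x = x³ = x·(x²); (x²)·y = x²y = y·(x²).
Whereas x ∉ Z(G) since x·y = xy ≠ x³y = y·x.
Checking each of the 8 elements this way gives Z(G) = {e, x²}, of order 2.

Answer: {e, x²}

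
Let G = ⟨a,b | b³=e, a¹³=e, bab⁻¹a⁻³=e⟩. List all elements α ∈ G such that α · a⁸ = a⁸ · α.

⟨a⁸⟩ ⊆ C_G(a⁸) since powers of a⁸ commute with a⁸; so |C_G(a⁸)| ≥ |⟨a⁸⟩| = 13.
By orbit–stabilizer, |C_G(a⁸)| = |G| / |conj. class of a⁸| = 39 / 3 = 13.
The 13 elements commuting with a⁸ are {e, a, a², a³, a⁴, a⁵, a⁶, a⁷, a⁸, a⁹, a¹⁰, a¹¹, a¹²}.

Answer: {e, a, a², a³, a⁴, a⁵, a⁶, a⁷, a⁸, a⁹, a¹⁰, a¹¹, a¹²}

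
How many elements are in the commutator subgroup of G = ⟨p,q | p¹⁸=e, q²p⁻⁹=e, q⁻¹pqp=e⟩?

G' = [G, G] is generated by all commutators. The generator-pair commutators are: [p, q] = p².
The subgroup they normally generate is {e, p², p⁴, p⁶, p⁸, p¹⁰, p¹², p¹⁴, p¹⁶}, of order 9.
Check: |G/G'| = 36/9 = 4 is the order of the abelianisation.

Answer: 9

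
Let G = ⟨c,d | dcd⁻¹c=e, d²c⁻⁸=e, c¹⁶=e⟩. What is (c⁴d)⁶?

Compute successive powers of (c⁴d), reducing at each step:
  (c⁴d)²: (c⁴d) · c⁴ = d;   d · d = c⁸
  (c⁴d)³: (c⁸) · c⁴ = c¹²;   (c¹²) · d = c⁴d⁻¹
  (c⁴d)⁴: (c⁴d⁻¹) · c⁴ = d⁻¹;   (d⁻¹) · d = e
  (c⁴d)⁵: e · c⁴ = c⁴;   (c⁴) · d = c⁴d
  (c⁴d)⁶: (c⁴d) · c⁴ = d;   d · d = c⁸

Answer: c⁸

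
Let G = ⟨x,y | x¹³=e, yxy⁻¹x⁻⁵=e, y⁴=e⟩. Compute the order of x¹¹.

Compute successive powers until reaching e:
  (x¹¹)¹ = x¹¹, (x¹¹)² = x⁹, (x¹¹)³ = x⁷, (x¹¹)⁴ = x⁵, (x¹¹)⁵ = x³, (x¹¹)⁶ = x, (x¹¹)⁷ = x¹², (x¹¹)⁸ = x¹⁰, (x¹¹)⁹ = x⁸, (x¹¹)¹⁰ = x⁶, (x¹¹)¹¹ = x⁴, (x¹¹)¹² = x², (x¹¹)¹³ = e.
The smallest positive k with (x¹¹)ᵏ = e is 13.

Answer: 13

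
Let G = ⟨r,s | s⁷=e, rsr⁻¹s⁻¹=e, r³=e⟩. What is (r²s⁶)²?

Compute successive powers of (r²s⁶), reducing at each step:
  (r²s⁶)²: (r²s⁶) · r² = rs⁶;   (rs⁶) · s⁶ = rs⁵

Answer: rs⁵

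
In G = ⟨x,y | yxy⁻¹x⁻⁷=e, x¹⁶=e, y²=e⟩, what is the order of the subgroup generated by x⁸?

|⟨x⁸⟩| equals the order of x⁸. Compute successive powers until reaching e:
  (x⁸)¹ = x⁸, (x⁸)² = e.
The smallest positive k with (x⁸)ᵏ = e is 2, so |⟨x⁸⟩| = 2.

Answer: 2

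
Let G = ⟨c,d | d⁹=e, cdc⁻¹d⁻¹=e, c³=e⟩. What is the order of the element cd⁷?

Compute successive powers until reaching e:
  (cd⁷)¹ = cd⁷, (cd⁷)² = c²d⁵, (cd⁷)³ = d³, (cd⁷)⁴ = cd, (cd⁷)⁵ = c²d⁸, (cd⁷)⁶ = d⁶, (cd⁷)⁷ = cd⁴, (cd⁷)⁸ = c²d², (cd⁷)⁹ = e.
The smallest positive k with (cd⁷)ᵏ = e is 9.

Answer: 9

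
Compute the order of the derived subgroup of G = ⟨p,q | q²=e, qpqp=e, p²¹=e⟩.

G' = [G, G] is generated by all commutators. The generator-pair commutators are: [p, q] = p².
The subgroup they normally generate is {e, p, p², p³, p⁴, p⁵, p⁶, p⁷, p⁸, p⁹, p¹⁰, p¹¹, p¹², p¹³, p¹⁴, p¹⁵, p¹⁶, p¹⁷, p¹⁸, p¹⁹, p²⁰}, of order 21.
Check: |G/G'| = 42/21 = 2 is the order of the abelianisation.

Answer: 21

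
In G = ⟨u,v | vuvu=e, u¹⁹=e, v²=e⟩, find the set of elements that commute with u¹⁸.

⟨u¹⁸⟩ ⊆ C_G(u¹⁸) since powers of u¹⁸ commute with u¹⁸; so |C_G(u¹⁸)| ≥ |⟨u¹⁸⟩| = 19.
By orbit–stabilizer, |C_G(u¹⁸)| = |G| / |conj. class of u¹⁸| = 38 / 2 = 19.
The 19 elements commuting with u¹⁸ are {e, u, u², u³, u⁴, u⁵, u⁶, u⁷, u⁸, u⁹, u¹⁰, u¹¹, u¹², u¹³, u¹⁴, u¹⁵, u¹⁶, u¹⁷, u¹⁸}.

Answer: {e, u, u², u³, u⁴, u⁵, u⁶, u⁷, u⁸, u⁹, u¹⁰, u¹¹, u¹², u¹³, u¹⁴, u¹⁵, u¹⁶, u¹⁷, u¹⁸}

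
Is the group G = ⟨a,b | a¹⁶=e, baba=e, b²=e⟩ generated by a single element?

Every cyclic group is abelian. But a·b = ab while b·a = a¹⁵b, so a·b ≠ b·a and G is not abelian. Hence G is not cyclic.

Answer: No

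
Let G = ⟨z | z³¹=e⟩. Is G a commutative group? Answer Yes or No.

G has a single generator, so G is cyclic and hence abelian.

Answer: Yes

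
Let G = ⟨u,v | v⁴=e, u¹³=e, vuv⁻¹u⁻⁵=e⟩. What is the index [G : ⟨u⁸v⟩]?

First find ord(u⁸v) by computing successive powers:
  (u⁸v)¹ = u⁸v, (u⁸v)² = u⁹v², (u⁸v)³ = uv³, (u⁸v)⁴ = e.
So |⟨u⁸v⟩| = ord(u⁸v) = 4. With |G| = 52, by Lagrange [G : ⟨u⁸v⟩] = 52/4 = 13.

Answer: 13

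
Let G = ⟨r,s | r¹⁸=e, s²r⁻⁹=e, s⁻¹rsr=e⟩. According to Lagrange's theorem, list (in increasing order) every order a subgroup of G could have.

|G| = 36 = 2² · 3². By Lagrange's theorem the order of any subgroup divides 36; the divisors of 36 are 1, 2, 3, 4, 6, 9, 12, 18, 36.

Answer: 1, 2, 3, 4, 6, 9, 12, 18, 36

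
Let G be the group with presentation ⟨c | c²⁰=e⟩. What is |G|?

G is generated by a single element, so G is cyclic. The relator gives c²⁰ = e and no smaller power is forced to be e, so the 20 powers {c, e, c², c³, c⁴, c⁵, c⁶, c⁷, c⁸, c⁹, c¹², c¹³, c¹¹, c¹⁰, c¹⁴, c¹⁵, c¹⁶, c¹⁷, c¹⁸, c¹⁹} are distinct. Hence |G| = 20.

Answer: 20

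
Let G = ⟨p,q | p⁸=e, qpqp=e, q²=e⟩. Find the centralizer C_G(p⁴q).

⟨p⁴q⟩ ⊆ C_G(p⁴q) since powers of p⁴q commute with p⁴q; so |C_G(p⁴q)| ≥ |⟨p⁴q⟩| = 2.
By orbit–stabilizer, |C_G(p⁴q)| = |G| / |conj. class of p⁴q| = 16 / 4 = 4.
The 4 elements commuting with p⁴q are {e, p⁴, q, p⁴q}.

Answer: {e, p⁴, q, p⁴q}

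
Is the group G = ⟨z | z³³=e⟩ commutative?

G has a single generator, so G is cyclic and hence abelian.

Answer: Yes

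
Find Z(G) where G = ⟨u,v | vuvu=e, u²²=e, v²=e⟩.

An element z ∈ Z(G) iff z commutes with every generator.
For example u¹¹ is central: (u¹¹)·u = u¹² = u·(u¹¹); (u¹¹)·v = u¹¹v = v·(u¹¹).
Whereas u ∉ Z(G) since u·v = uv ≠ u²¹v = v·u.
Checking each of the 44 elements this way gives Z(G) = {e, u¹¹}, of order 2.

Answer: {e, u¹¹}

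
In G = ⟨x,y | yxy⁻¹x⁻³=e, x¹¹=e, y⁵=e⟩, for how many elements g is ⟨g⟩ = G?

⟨g⟩ = G would require ord(g) = |G| = 55, but the maximum element order in G is 11 < 55. So G is not cyclic and no single element generates it: the count is 0.

Answer: 0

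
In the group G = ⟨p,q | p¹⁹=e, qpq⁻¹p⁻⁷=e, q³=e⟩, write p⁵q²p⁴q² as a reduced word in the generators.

Multiply left to right, reducing at each step:
  (p⁵) · q² = p⁵q²
  (p⁵q²) · p⁴ = p¹¹q²
  (p¹¹q²) · q² = p¹¹q

Answer: p¹¹q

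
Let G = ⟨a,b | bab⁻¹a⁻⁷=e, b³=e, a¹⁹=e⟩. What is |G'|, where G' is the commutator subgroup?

G' = [G, G] is generated by all commutators. The generator-pair commutators are: [a, b] = a¹³.
The subgroup they normally generate is {e, a, a², a³, a⁴, a⁵, a⁶, a⁷, a⁸, a⁹, a¹⁰, a¹¹, a¹², a¹³, a¹⁴, a¹⁵, a¹⁶, a¹⁷, a¹⁸}, of order 19.
Check: |G/G'| = 57/19 = 3 is the order of the abelianisation.

Answer: 19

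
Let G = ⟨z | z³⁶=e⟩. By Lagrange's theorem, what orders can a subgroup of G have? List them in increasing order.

|G| = 36 = 2² · 3². By Lagrange's theorem the order of any subgroup divides 36; the divisors of 36 are 1, 2, 3, 4, 6, 9, 12, 18, 36.

Answer: 1, 2, 3, 4, 6, 9, 12, 18, 36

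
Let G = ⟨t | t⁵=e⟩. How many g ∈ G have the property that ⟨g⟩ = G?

G is cyclic of order 5. An element generates G iff its order is 5, and a cyclic group of order 5 has exactly φ(5) = 4 such elements.

Answer: 4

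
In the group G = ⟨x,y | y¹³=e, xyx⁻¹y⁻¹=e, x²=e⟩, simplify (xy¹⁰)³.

Compute successive powers of (xy¹⁰), reducing at each step:
  (xy¹⁰)²: (xy¹⁰) · x = y¹⁰;   (y¹⁰) · y¹⁰ = y⁷
  (xy¹⁰)³: (y⁷) · x = xy⁷;   (xy⁷) · y¹⁰ = xy⁴

Answer: xy⁴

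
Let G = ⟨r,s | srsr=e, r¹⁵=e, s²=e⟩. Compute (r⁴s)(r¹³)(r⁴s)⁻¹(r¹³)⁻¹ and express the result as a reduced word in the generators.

[(r⁴s), (r¹³)] = (r⁴s)·(r¹³)·(r⁴s)⁻¹·(r¹³)⁻¹.
  (r⁴s) · (r¹³) = r⁶s
  (r⁶s) · (r⁴s) = r²
  (r²) · (r²) = r⁴

Answer: r⁴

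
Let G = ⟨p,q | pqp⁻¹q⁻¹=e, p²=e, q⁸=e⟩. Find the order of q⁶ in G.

Compute successive powers until reaching e:
  (q⁶)¹ = q⁶, (q⁶)² = q⁴, (q⁶)³ = q², (q⁶)⁴ = e.
The smallest positive k with (q⁶)ᵏ = e is 4.

Answer: 4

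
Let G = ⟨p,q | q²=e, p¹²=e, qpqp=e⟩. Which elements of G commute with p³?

⟨p³⟩ ⊆ C_G(p³) since powers of p³ commute with p³; so |C_G(p³)| ≥ |⟨p³⟩| = 4.
By orbit–stabilizer, |C_G(p³)| = |G| / |conj. class of p³| = 24 / 2 = 12.
The 12 elements commuting with p³ are {e, p, p², p³, p⁴, p⁵, p⁶, p⁷, p⁸, p⁹, p¹⁰, p¹¹}.

Answer: {e, p, p², p³, p⁴, p⁵, p⁶, p⁷, p⁸, p⁹, p¹⁰, p¹¹}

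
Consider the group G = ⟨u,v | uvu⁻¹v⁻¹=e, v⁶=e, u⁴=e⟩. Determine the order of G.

Enumerate words in the generators, reducing via the relations: the distinct elements are
  {e, u, v, uv, u², u³, v², v³, v⁴, v⁵, uv², uv³, uv⁴, uv⁵, u²v, u³v, u²v², u²v³, u²v⁴, u²v⁵, u³v², u³v³, u³v⁴, u³v⁵}.
No further products give new elements, so |G| = 24.

Answer: 24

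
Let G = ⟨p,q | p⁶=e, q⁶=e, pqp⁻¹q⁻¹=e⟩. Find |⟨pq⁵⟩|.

|⟨pq⁵⟩| equals the order of pq⁵. Compute successive powers until reaching e:
  (pq⁵)¹ = pq⁵, (pq⁵)² = p²q⁴, (pq⁵)³ = p³q³, (pq⁵)⁴ = p⁴q², (pq⁵)⁵ = p⁵q, (pq⁵)⁶ = e.
The smallest positive k with (pq⁵)ᵏ = e is 6, so |⟨pq⁵⟩| = 6.

Answer: 6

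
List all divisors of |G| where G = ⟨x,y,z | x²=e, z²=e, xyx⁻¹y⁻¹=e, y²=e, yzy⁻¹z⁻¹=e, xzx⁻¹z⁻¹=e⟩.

|G| = 8 = 2³. By Lagrange's theorem the order of any subgroup divides 8; the divisors of 8 are 1, 2, 4, 8.

Answer: 1, 2, 4, 8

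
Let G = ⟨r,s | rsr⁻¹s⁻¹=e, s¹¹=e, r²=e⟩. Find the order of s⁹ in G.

Compute successive powers until reaching e:
  (s⁹)¹ = s⁹, (s⁹)² = s⁷, (s⁹)³ = s⁵, (s⁹)⁴ = s³, (s⁹)⁵ = s, (s⁹)⁶ = s¹⁰, (s⁹)⁷ = s⁸, (s⁹)⁸ = s⁶, (s⁹)⁹ = s⁴, (s⁹)¹⁰ = s², (s⁹)¹¹ = e.
The smallest positive k with (s⁹)ᵏ = e is 11.

Answer: 11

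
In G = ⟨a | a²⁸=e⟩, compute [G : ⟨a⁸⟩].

First find ord(a⁸) by computing successive powers:
  (a⁸)¹ = a⁸, (a⁸)² = a¹⁶, (a⁸)³ = a²⁴, (a⁸)⁴ = a⁴, (a⁸)⁵ = a¹², (a⁸)⁶ = a²⁰, (a⁸)⁷ = e.
So |⟨a⁸⟩| = ord(a⁸) = 7. With |G| = 28, by Lagrange [G : ⟨a⁸⟩] = 28/7 = 4.

Answer: 4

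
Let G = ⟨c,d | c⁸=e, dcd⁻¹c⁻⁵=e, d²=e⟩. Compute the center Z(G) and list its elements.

An element z ∈ Z(G) iff z commutes with every generator.
For example c² is central: (c²)·c = c³ = c·(c²); (c²)·d = c²d = d·(c²).
Whereas c ∉ Z(G) since c·d = cd ≠ c⁵d = d·c.
Checking each of the 16 elements this way gives Z(G) = {e, c², c⁴, c⁶}, of order 4.

Answer: {e, c², c⁴, c⁶}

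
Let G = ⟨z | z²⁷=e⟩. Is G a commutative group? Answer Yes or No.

G has a single generator, so G is cyclic and hence abelian.

Answer: Yes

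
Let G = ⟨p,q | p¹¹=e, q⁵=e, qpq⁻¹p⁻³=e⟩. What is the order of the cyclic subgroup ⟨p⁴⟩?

|⟨p⁴⟩| equals the order of p⁴. Compute successive powers until reaching e:
  (p⁴)¹ = p⁴, (p⁴)² = p⁸, (p⁴)³ = p, (p⁴)⁴ = p⁵, (p⁴)⁵ = p⁹, (p⁴)⁶ = p², (p⁴)⁷ = p⁶, (p⁴)⁸ = p¹⁰, (p⁴)⁹ = p³, (p⁴)¹⁰ = p⁷, (p⁴)¹¹ = e.
The smallest positive k with (p⁴)ᵏ = e is 11, so |⟨p⁴⟩| = 11.

Answer: 11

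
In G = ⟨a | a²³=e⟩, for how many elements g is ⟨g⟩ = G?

G is cyclic of order 23. An element generates G iff its order is 23, and a cyclic group of order 23 has exactly φ(23) = 22 such elements.

Answer: 22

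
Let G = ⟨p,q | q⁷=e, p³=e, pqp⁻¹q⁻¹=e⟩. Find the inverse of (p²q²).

The order of (p²q²) is 21 (smallest k with (p²q²)ᵏ = e), so (p²q²)⁻¹ = (p²q²)²⁰ = pq⁵.
Check: (p²q²) · (pq⁵) → (p²q²) · p = q²;   (q²) · q⁵ = e, giving e as required.

Answer: pq⁵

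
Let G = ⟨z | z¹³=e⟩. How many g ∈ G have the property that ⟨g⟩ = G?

G is cyclic of order 13. An element generates G iff its order is 13, and a cyclic group of order 13 has exactly φ(13) = 12 such elements.

Answer: 12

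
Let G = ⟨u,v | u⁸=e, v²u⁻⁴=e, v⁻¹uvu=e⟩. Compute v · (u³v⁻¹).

Compute v · (u³v⁻¹) by multiplying left to right and reducing via the relations at each step:
  v · u³ = uv⁻¹
  (uv⁻¹) · v⁻¹ = u⁵

Answer: u⁵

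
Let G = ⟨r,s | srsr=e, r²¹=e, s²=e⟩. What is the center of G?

An element z ∈ Z(G) iff z commutes with every generator.
For example e is central: e·r = r = r·e; e·s = s = s·e.
Whereas r ∉ Z(G) since r·s = rs ≠ r²⁰s = s·r.
Checking each of the 42 elements this way gives Z(G) = {e}, of order 1.

Answer: {e}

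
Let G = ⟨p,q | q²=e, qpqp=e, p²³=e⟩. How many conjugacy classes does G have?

The conjugacy classes (representative and size) are:
  [e] (size 1), [p] (size 2), [p²¹] (size 2), [p²⁰] (size 2), [p⁴] (size 2), [p¹⁸] (size 2), [p⁶] (size 2), [p¹⁶] (size 2), [p⁸] (size 2), [p⁹] (size 2), [p¹⁰] (size 2), [p¹²] (size 2), [p¹⁸q] (size 23).
Class equation: 1 + 2 + 2 + 2 + 2 + 2 + 2 + 2 + 2 + 2 + 2 + 2 + 23 = 46 = |G|. So G has 13 conjugacy classes.

Answer: 13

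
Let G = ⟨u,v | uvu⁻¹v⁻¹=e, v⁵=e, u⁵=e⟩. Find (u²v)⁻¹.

The order of (u²v) is 5 (smallest k with (u²v)ᵏ = e), so (u²v)⁻¹ = (u²v)⁴ = u³v⁴.
Check: (u²v) · (u³v⁴) → (u²v) · u³ = v;   v · v⁴ = e, giving e as required.

Answer: u³v⁴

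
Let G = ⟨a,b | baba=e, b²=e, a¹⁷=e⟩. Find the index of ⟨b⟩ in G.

First find ord(b) by computing successive powers:
  b¹ = b, b² = e.
So |⟨b⟩| = ord(b) = 2. With |G| = 34, by Lagrange [G : ⟨b⟩] = 34/2 = 17.

Answer: 17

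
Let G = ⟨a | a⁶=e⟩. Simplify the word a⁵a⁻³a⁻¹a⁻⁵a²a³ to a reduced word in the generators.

Multiply left to right, reducing at each step:
  (a⁵) · a⁻³ = a²
  (a²) · a⁻¹ = a
  a · a⁻⁵ = a²
  (a²) · a² = a⁴
  (a⁴) · a³ = a

Answer: a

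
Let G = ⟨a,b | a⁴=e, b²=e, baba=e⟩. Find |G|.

Enumerate words in the generators, reducing via the relations: the distinct elements are
  {a, b, e, ab, a², a³, a²b, a³b}.
No further products give new elements, so |G| = 8.

Answer: 8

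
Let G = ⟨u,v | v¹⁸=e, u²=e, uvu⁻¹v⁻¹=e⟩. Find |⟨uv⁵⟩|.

|⟨uv⁵⟩| equals the order of uv⁵. Compute successive powers until reaching e:
  (uv⁵)¹ = uv⁵, (uv⁵)² = v¹⁰, (uv⁵)³ = uv¹⁵, (uv⁵)⁴ = v², (uv⁵)⁵ = uv⁷, (uv⁵)⁶ = v¹², (uv⁵)⁷ = uv¹⁷, (uv⁵)⁸ = v⁴, (uv⁵)⁹ = uv⁹, (uv⁵)¹⁰ = v¹⁴, (uv⁵)¹¹ = uv, (uv⁵)¹² = v⁶, (uv⁵)¹³ = uv¹¹, (uv⁵)¹⁴ = v¹⁶, (uv⁵)¹⁵ = uv³, (uv⁵)¹⁶ = v⁸, (uv⁵)¹⁷ = uv¹³, (uv⁵)¹⁸ = e.
The smallest positive k with (uv⁵)ᵏ = e is 18, so |⟨uv⁵⟩| = 18.

Answer: 18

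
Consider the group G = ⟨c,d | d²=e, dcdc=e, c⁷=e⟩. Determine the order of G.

Enumerate words in the generators, reducing via the relations: the distinct elements are
  {c, d, e, cd, c², c³, c⁴, c⁵, c⁶, c²d, c³d, c⁴d, c⁵d, c⁶d}.
No further products give new elements, so |G| = 14.

Answer: 14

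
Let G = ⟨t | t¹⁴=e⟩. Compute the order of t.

Compute successive powers until reaching e:
  t¹ = t, t² = t², t³ = t³, t⁴ = t⁴, t⁵ = t⁵, t⁶ = t⁶, t⁷ = t⁷, t⁸ = t⁸, t⁹ = t⁹, t¹⁰ = t¹⁰, t¹¹ = t¹¹, t¹² = t¹², t¹³ = t¹³, t¹⁴ = e.
The smallest positive k with tᵏ = e is 14.

Answer: 14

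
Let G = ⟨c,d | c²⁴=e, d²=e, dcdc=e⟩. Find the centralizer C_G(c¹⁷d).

⟨c¹⁷d⟩ ⊆ C_G(c¹⁷d) since powers of c¹⁷d commute with c¹⁷d; so |C_G(c¹⁷d)| ≥ |⟨c¹⁷d⟩| = 2.
By orbit–stabilizer, |C_G(c¹⁷d)| = |G| / |conj. class of c¹⁷d| = 48 / 12 = 4.
The 4 elements commuting with c¹⁷d are {e, c¹², c⁵d, c¹⁷d}.

Answer: {e, c¹², c⁵d, c¹⁷d}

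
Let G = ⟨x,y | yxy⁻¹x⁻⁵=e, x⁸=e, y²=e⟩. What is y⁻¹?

The order of y is 2 (smallest k with yᵏ = e), so y⁻¹ = y¹ = y.
Check: y · y → y · y = e, giving e as required.

Answer: y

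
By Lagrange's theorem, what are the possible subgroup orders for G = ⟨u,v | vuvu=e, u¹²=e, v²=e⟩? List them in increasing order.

|G| = 24 = 2³ · 3. By Lagrange's theorem the order of any subgroup divides 24; the divisors of 24 are 1, 2, 3, 4, 6, 8, 12, 24.

Answer: 1, 2, 3, 4, 6, 8, 12, 24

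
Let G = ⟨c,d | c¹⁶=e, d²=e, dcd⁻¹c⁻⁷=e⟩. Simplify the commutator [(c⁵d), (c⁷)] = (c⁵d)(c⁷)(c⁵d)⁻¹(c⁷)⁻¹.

[(c⁵d), (c⁷)] = (c⁵d)·(c⁷)·(c⁵d)⁻¹·(c⁷)⁻¹.
  (c⁵d) · (c⁷) = c⁶d
  (c⁶d) · (c¹³d) = c
  c · (c⁹) = c¹⁰

Answer: c¹⁰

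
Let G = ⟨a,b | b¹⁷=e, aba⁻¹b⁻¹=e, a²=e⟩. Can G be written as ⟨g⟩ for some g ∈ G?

|G| = 34. The element ab has order 34 (its powers give 34 distinct elements), so ⟨ab⟩ = G and G is cyclic.

Answer: Yes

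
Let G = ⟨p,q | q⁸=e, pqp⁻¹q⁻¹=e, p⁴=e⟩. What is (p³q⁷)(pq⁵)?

Compute (p³q⁷) · (pq⁵) by multiplying left to right and reducing via the relations at each step:
  (p³q⁷) · p = q⁷
  (q⁷) · q⁵ = q⁴

Answer: q⁴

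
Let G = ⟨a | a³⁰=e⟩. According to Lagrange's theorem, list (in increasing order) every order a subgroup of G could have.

|G| = 30 = 2 · 3 · 5. By Lagrange's theorem the order of any subgroup divides 30; the divisors of 30 are 1, 2, 3, 5, 6, 10, 15, 30.

Answer: 1, 2, 3, 5, 6, 10, 15, 30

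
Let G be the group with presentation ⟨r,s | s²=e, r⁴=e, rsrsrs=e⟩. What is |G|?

Enumerate words in the generators, reducing via the relations: the distinct elements are
  {e, r, s, rs, r², r³, sr, rsr, r²s, r³s, sr², sr³, rsr², rsr³, r²sr, r³sr, sr²s, rsr²s, r²sr², r²sr³, r³sr², r³sr³, r²sr²s, r³sr²s}.
No further products give new elements, so |G| = 24.

Answer: 24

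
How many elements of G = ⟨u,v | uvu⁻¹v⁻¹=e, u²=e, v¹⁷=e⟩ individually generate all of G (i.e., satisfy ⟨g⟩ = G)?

G is cyclic of order 34. An element generates G iff its order is 34, and a cyclic group of order 34 has exactly φ(34) = 16 such elements.

Answer: 16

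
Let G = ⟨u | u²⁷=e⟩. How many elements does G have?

G is generated by a single element, so G is cyclic. The relator gives u²⁷ = e and no smaller power is forced to be e, so the 27 powers {e, u, u², u³, u⁴, u⁵, u⁶, u⁷, u⁸, u⁹, u²², u²³, u²¹, u²⁰, u²⁴, u²⁵, u²⁶, u¹², u¹³, u¹¹, u¹⁰, u¹⁴, u¹⁵, u¹⁶, u¹⁷, u¹⁸, u¹⁹} are distinct. Hence |G| = 27.

Answer: 27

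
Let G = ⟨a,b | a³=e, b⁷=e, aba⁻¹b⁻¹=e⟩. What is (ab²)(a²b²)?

Compute (ab²) · (a²b²) by multiplying left to right and reducing via the relations at each step:
  (ab²) · a² = b²
  (b²) · b² = b⁴

Answer: b⁴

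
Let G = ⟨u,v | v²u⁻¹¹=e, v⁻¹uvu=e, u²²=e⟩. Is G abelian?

u·v = uv but v·u = u¹⁰v⁻¹, so u·v ≠ v·u and G is not abelian.

Answer: No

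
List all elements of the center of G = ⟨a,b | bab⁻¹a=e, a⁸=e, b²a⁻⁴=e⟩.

An element z ∈ Z(G) iff z commutes with every generator.
For example a⁴ is central: (a⁴)·a = a⁵ = a·(a⁴); (a⁴)·b = b⁻¹ = b·(a⁴).
Whereas a ∉ Z(G) since a·b = ab ≠ a³b⁻¹ = b·a.
Checking each of the 16 elements this way gives Z(G) = {e, a⁴}, of order 2.

Answer: {e, a⁴}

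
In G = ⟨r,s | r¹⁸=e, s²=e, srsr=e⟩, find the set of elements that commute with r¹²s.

⟨r¹²s⟩ ⊆ C_G(r¹²s) since powers of r¹²s commute with r¹²s; so |C_G(r¹²s)| ≥ |⟨r¹²s⟩| = 2.
By orbit–stabilizer, |C_G(r¹²s)| = |G| / |conj. class of r¹²s| = 36 / 9 = 4.
The 4 elements commuting with r¹²s are {e, r⁹, r³s, r¹²s}.

Answer: {e, r⁹, r³s, r¹²s}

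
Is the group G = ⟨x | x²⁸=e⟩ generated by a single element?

|G| = 28. The element x has order 28 (its powers give 28 distinct elements), so ⟨x⟩ = G and G is cyclic.

Answer: Yes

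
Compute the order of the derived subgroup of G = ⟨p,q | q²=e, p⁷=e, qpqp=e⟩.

G' = [G, G] is generated by all commutators. The generator-pair commutators are: [p, q] = p².
The subgroup they normally generate is {e, p, p², p³, p⁴, p⁵, p⁶}, of order 7.
Check: |G/G'| = 14/7 = 2 is the order of the abelianisation.

Answer: 7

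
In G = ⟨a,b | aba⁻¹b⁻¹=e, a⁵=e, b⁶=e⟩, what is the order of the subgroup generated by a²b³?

|⟨a²b³⟩| equals the order of a²b³. Compute successive powers until reaching e:
  (a²b³)¹ = a²b³, (a²b³)² = a⁴, (a²b³)³ = ab³, (a²b³)⁴ = a³, (a²b³)⁵ = b³, (a²b³)⁶ = a², (a²b³)⁷ = a⁴b³, (a²b³)⁸ = a, (a²b³)⁹ = a³b³, (a²b³)¹⁰ = e.
The smallest positive k with (a²b³)ᵏ = e is 10, so |⟨a²b³⟩| = 10.

Answer: 10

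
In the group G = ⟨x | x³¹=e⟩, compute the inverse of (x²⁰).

The order of (x²⁰) is 31 (smallest k with (x²⁰)ᵏ = e), so (x²⁰)⁻¹ = (x²⁰)³⁰ = x¹¹.
Check: (x²⁰) · (x¹¹) → (x²⁰) · x¹¹ = e, giving e as required.

Answer: x¹¹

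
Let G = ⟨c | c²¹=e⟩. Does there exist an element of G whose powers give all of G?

|G| = 21. The element c has order 21 (its powers give 21 distinct elements), so ⟨c⟩ = G and G is cyclic.

Answer: Yes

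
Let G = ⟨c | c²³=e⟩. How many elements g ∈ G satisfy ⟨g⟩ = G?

G is cyclic of order 23. An element generates G iff its order is 23, and a cyclic group of order 23 has exactly φ(23) = 22 such elements.

Answer: 22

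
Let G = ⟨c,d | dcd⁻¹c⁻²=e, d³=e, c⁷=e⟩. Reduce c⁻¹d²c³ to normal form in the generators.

Multiply left to right, reducing at each step:
  (c⁶) · d² = c⁶d²
  (c⁶d²) · c³ = c⁴d²

Answer: c⁴d²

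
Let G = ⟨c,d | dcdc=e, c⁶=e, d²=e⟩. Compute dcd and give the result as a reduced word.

Multiply left to right, reducing at each step:
  d · c = c⁵d
  (c⁵d) · d = c⁵

Answer: c⁵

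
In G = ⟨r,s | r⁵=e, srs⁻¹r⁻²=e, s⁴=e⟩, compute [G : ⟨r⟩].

First find ord(r) by computing successive powers:
  r¹ = r, r² = r², r³ = r³, r⁴ = r⁴, r⁵ = e.
So |⟨r⟩| = ord(r) = 5. With |G| = 20, by Lagrange [G : ⟨r⟩] = 20/5 = 4.

Answer: 4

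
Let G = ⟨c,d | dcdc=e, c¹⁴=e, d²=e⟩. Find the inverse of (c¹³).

The order of (c¹³) is 14 (smallest k with (c¹³)ᵏ = e), so (c¹³)⁻¹ = (c¹³)¹³ = c.
Check: (c¹³) · c → (c¹³) · c = e, giving e as required.

Answer: c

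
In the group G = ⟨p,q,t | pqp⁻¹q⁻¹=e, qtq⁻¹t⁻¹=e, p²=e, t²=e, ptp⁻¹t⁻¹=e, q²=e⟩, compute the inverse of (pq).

The order of (pq) is 2 (smallest k with (pq)ᵏ = e), so (pq)⁻¹ = (pq)¹ = pq.
Check: (pq) · (pq) → (pq) · p = q;   q · q = e, giving e as required.

Answer: pq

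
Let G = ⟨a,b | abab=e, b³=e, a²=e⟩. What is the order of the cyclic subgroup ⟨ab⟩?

|⟨ab⟩| equals the order of ab. Compute successive powers until reaching e:
  (ab)¹ = ab, (ab)² = e.
The smallest positive k with (ab)ᵏ = e is 2, so |⟨ab⟩| = 2.

Answer: 2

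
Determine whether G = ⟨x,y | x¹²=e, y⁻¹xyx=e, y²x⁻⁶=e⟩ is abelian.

x·y = xy but y·x = x⁵y⁻¹, so x·y ≠ y·x and G is not abelian.

Answer: No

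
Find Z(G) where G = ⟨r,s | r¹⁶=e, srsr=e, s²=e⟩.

An element z ∈ Z(G) iff z commutes with every generator.
For example r⁸ is central: (r⁸)·r = r⁹ = r·(r⁸); (r⁸)·s = r⁸s = s·(r⁸).
Whereas r ∉ Z(G) since r·s = rs ≠ r¹⁵s = s·r.
Checking each of the 32 elements this way gives Z(G) = {e, r⁸}, of order 2.

Answer: {e, r⁸}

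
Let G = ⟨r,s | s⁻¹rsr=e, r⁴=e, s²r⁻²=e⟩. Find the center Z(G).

An element z ∈ Z(G) iff z commutes with every generator.
For example r² is central: (r²)·r = r³ = r·(r²); (r²)·s = s⁻¹ = s·(r²).
Whereas r ∉ Z(G) since r·s = rs ≠ rs⁻¹ = s·r.
Checking each of the 8 elements this way gives Z(G) = {e, r²}, of order 2.

Answer: {e, r²}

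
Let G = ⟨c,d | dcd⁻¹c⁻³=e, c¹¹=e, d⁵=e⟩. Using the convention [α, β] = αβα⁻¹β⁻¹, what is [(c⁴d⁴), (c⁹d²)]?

[(c⁴d⁴), (c⁹d²)] = (c⁴d⁴)·(c⁹d²)·(c⁴d⁴)⁻¹·(c⁹d²)⁻¹.
  (c⁴d⁴) · (c⁹d²) = c⁷d
  (c⁷d) · (c¹⁰d) = c⁴d²
  (c⁴d²) · (c¹⁰d³) = c⁶

Answer: c⁶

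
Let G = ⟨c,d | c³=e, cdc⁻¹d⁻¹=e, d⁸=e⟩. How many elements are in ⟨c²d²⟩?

|⟨c²d²⟩| equals the order of c²d². Compute successive powers until reaching e:
  (c²d²)¹ = c²d², (c²d²)² = cd⁴, (c²d²)³ = d⁶, (c²d²)⁴ = c², (c²d²)⁵ = cd², (c²d²)⁶ = d⁴, (c²d²)⁷ = c²d⁶, (c²d²)⁸ = c, (c²d²)⁹ = d², (c²d²)¹⁰ = c²d⁴, (c²d²)¹¹ = cd⁶, (c²d²)¹² = e.
The smallest positive k with (c²d²)ᵏ = e is 12, so |⟨c²d²⟩| = 12.

Answer: 12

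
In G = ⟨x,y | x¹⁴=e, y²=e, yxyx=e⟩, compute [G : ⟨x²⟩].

First find ord(x²) by computing successive powers:
  (x²)¹ = x², (x²)² = x⁴, (x²)³ = x⁶, (x²)⁴ = x⁸, (x²)⁵ = x¹⁰, (x²)⁶ = x¹², (x²)⁷ = e.
So |⟨x²⟩| = ord(x²) = 7. With |G| = 28, by Lagrange [G : ⟨x²⟩] = 28/7 = 4.

Answer: 4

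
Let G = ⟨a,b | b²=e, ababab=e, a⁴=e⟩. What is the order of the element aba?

Compute successive powers until reaching e:
  (aba)¹ = aba, (aba)² = ba²b, (aba)³ = a³ba³, (aba)⁴ = e.
The smallest positive k with (aba)ᵏ = e is 4.

Answer: 4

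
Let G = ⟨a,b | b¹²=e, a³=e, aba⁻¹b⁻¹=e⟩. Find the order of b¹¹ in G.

Compute successive powers until reaching e:
  (b¹¹)¹ = b¹¹, (b¹¹)² = b¹⁰, (b¹¹)³ = b⁹, (b¹¹)⁴ = b⁸, (b¹¹)⁵ = b⁷, (b¹¹)⁶ = b⁶, (b¹¹)⁷ = b⁵, (b¹¹)⁸ = b⁴, (b¹¹)⁹ = b³, (b¹¹)¹⁰ = b², (b¹¹)¹¹ = b, (b¹¹)¹² = e.
The smallest positive k with (b¹¹)ᵏ = e is 12.

Answer: 12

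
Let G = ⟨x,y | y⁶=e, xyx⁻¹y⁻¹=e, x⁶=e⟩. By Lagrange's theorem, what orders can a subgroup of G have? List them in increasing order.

|G| = 36 = 2² · 3². By Lagrange's theorem the order of any subgroup divides 36; the divisors of 36 are 1, 2, 3, 4, 6, 9, 12, 18, 36.

Answer: 1, 2, 3, 4, 6, 9, 12, 18, 36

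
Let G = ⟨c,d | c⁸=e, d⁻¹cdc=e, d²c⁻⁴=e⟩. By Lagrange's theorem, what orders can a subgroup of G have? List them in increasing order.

|G| = 16 = 2⁴. By Lagrange's theorem the order of any subgroup divides 16; the divisors of 16 are 1, 2, 4, 8, 16.

Answer: 1, 2, 4, 8, 16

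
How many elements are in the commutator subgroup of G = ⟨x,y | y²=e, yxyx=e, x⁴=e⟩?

G' = [G, G] is generated by all commutators. The generator-pair commutators are: [x, y] = x².
The subgroup they normally generate is {e, x²}, of order 2.
Check: |G/G'| = 8/2 = 4 is the order of the abelianisation.

Answer: 2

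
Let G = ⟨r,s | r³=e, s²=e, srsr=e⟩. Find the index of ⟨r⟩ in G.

First find ord(r) by computing successive powers:
  r¹ = r, r² = r², r³ = e.
So |⟨r⟩| = ord(r) = 3. With |G| = 6, by Lagrange [G : ⟨r⟩] = 6/3 = 2.

Answer: 2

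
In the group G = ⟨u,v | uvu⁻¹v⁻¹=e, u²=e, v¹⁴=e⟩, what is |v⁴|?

Compute successive powers until reaching e:
  (v⁴)¹ = v⁴, (v⁴)² = v⁸, (v⁴)³ = v¹², (v⁴)⁴ = v², (v⁴)⁵ = v⁶, (v⁴)⁶ = v¹⁰, (v⁴)⁷ = e.
The smallest positive k with (v⁴)ᵏ = e is 7.

Answer: 7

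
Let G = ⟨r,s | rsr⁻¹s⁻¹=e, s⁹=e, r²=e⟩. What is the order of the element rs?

Compute successive powers until reaching e:
  (rs)¹ = rs, (rs)² = s², (rs)³ = rs³, (rs)⁴ = s⁴, (rs)⁵ = rs⁵, (rs)⁶ = s⁶, (rs)⁷ = rs⁷, (rs)⁸ = s⁸, (rs)⁹ = r, (rs)¹⁰ = s, (rs)¹¹ = rs², (rs)¹² = s³, (rs)¹³ = rs⁴, (rs)¹⁴ = s⁵, (rs)¹⁵ = rs⁶, (rs)¹⁶ = s⁷, (rs)¹⁷ = rs⁸, (rs)¹⁸ = e.
The smallest positive k with (rs)ᵏ = e is 18.

Answer: 18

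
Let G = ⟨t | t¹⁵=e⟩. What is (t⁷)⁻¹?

The order of (t⁷) is 15 (smallest k with (t⁷)ᵏ = e), so (t⁷)⁻¹ = (t⁷)¹⁴ = t⁸.
Check: (t⁷) · (t⁸) → (t⁷) · t⁸ = e, giving e as required.

Answer: t⁸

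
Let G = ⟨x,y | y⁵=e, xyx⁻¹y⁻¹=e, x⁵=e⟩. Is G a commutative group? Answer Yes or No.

Each pair of generators commutes: x·y = xy = y·x. Since the generators pairwise commute, every element of G commutes with every other, so G is abelian.

Answer: Yes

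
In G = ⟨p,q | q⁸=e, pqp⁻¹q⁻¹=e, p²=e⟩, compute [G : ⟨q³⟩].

First find ord(q³) by computing successive powers:
  (q³)¹ = q³, (q³)² = q⁶, (q³)³ = q, (q³)⁴ = q⁴, (q³)⁵ = q⁷, (q³)⁶ = q², (q³)⁷ = q⁵, (q³)⁸ = e.
So |⟨q³⟩| = ord(q³) = 8. With |G| = 16, by Lagrange [G : ⟨q³⟩] = 16/8 = 2.

Answer: 2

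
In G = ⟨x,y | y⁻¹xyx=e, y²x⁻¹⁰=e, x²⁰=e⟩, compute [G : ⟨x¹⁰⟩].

First find ord(x¹⁰) by computing successive powers:
  (x¹⁰)¹ = x¹⁰, (x¹⁰)² = e.
So |⟨x¹⁰⟩| = ord(x¹⁰) = 2. With |G| = 40, by Lagrange [G : ⟨x¹⁰⟩] = 40/2 = 20.

Answer: 20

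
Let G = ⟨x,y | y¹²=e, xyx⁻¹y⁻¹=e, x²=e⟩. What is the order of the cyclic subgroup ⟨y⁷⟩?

|⟨y⁷⟩| equals the order of y⁷. Compute successive powers until reaching e:
  (y⁷)¹ = y⁷, (y⁷)² = y², (y⁷)³ = y⁹, (y⁷)⁴ = y⁴, (y⁷)⁵ = y¹¹, (y⁷)⁶ = y⁶, (y⁷)⁷ = y, (y⁷)⁸ = y⁸, (y⁷)⁹ = y³, (y⁷)¹⁰ = y¹⁰, (y⁷)¹¹ = y⁵, (y⁷)¹² = e.
The smallest positive k with (y⁷)ᵏ = e is 12, so |⟨y⁷⟩| = 12.

Answer: 12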